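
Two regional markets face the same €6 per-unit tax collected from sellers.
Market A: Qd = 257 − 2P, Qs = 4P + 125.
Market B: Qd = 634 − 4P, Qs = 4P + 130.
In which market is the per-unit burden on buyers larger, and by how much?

Market A, by €1.

Market A: pre-tax P* = €22, Q* = 213; post-tax Q = 205; per-unit burden on buyers = €4.
Market B: pre-tax P* = €63, Q* = 382; post-tax Q = 370; per-unit burden on buyers = €3.
Difference: €4 vs €3 → market A is larger by €1.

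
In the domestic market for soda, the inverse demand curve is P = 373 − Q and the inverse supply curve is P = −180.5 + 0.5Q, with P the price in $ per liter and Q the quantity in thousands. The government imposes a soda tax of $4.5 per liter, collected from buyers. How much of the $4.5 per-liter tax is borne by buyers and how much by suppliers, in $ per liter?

Inverting to Q(P) form: Qd = 373 − P; Qs = 2P + 361.
Before the tax: set 373 − P = 2P + 361 → P* = $4, Q* = 369.
With the tax collected from buyers, demand (in seller-price terms) shifts: Qd = 373 − (P + 4.5).
New equilibrium: buyers pay $7, suppliers receive $2.5, Q = 366. (Wedge: Pb − Ps = 4.5.)
Burden on buyers: $3; on suppliers: $1.5. (They sum to $4.5.)

Buyers bear $3 per liter; suppliers bear $1.5 per liter.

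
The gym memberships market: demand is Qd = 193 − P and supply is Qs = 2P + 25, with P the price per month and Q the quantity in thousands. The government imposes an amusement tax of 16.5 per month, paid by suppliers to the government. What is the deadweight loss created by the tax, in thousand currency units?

Without the tax, 193 − P = 2P + 25 gives 3P = 168, so P* = 56 and Q* = 137.
With the tax collected from suppliers, supply shifts: Qs = 2(P − 16.5) + 25.
Solving gives Q = 126 with buyers paying 67 and suppliers receiving 50.5 (the 16.5 wedge).
Quantity falls by |ΔQ| = |137 − 126| = 11.
DWL = ½ · t · |ΔQ| = ½ · 16.5 · 11 = 90.75.

Deadweight loss = 90.75 thousand.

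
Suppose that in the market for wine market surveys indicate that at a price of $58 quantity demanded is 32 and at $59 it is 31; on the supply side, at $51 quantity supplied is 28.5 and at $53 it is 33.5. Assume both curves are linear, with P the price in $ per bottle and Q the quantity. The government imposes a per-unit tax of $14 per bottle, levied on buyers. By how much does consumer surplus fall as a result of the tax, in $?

Demand slope: (31 − 32)/(59 − 58) = -1, so Qd = 90 − P.
Supply slope: (33.5 − 28.5)/(53 − 51) = 2.5, so Qs = 2.5P − 99.
Without the tax, 90 − P = 2.5P − 99 gives 3.5P = 189, so P* = $54 and Q* = 36.
With the tax collected from buyers, demand (in seller-price terms) shifts: Qd = 90 − (P + 14).
Solving gives Q = 26 with buyers paying $64 and sellers receiving $50 (the $14 wedge).
ΔCS is the trapezoid between Q = 26 and Q = 36 of height $10: ½ · (36 + 26) · 10 = $310.

Consumer surplus falls by $310.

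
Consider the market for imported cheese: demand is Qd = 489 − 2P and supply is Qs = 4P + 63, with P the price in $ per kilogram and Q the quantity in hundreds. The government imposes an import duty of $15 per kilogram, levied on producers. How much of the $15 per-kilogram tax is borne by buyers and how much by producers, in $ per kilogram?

Without the tax, 489 − 2P = 4P + 63 gives 6P = 426, so P* = $71 and Q* = 347.
With the tax collected from producers, supply shifts: Qs = 4(P − 15) + 63.
Solving gives Q = 327 with buyers paying $81 and producers receiving $66 (the $15 wedge).
Burden on buyers: $10; on producers: $5. (They sum to $15.)

Buyers bear $10 per kilogram; producers bear $5 per kilogram.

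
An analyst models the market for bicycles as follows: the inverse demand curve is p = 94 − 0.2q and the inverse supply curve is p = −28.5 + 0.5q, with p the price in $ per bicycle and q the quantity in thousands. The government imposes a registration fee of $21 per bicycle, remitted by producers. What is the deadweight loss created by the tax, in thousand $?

Deadweight loss = $315 thousand.

Rewrite in direct form: qd = 470 − 5p and qs = 2p + 57.
Without the tax, 470 − 5p = 2p + 57 gives 7p = 413, so p* = $59 and q* = 175.
With the tax collected from producers, supply shifts: qs = 2(p − 21) + 57.
Solving gives q = 145 with buyers paying $65 and producers receiving $44 (the $21 wedge).
Quantity falls by |ΔQ| = |175 − 145| = 30.
DWL = ½ · t · |ΔQ| = ½ · 21 · 30 = $315.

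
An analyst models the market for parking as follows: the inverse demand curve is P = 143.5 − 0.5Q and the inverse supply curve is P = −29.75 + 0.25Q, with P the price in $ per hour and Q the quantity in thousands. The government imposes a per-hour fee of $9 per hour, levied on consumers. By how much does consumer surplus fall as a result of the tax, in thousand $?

Inverting to Q(P) form: Qd = 287 − 2P; Qs = 4P + 119.
Before the tax: set 287 − 2P = 4P + 119 → P* = $28, Q* = 231.
With the tax collected from consumers, demand (in seller-price terms) shifts: Qd = 287 − 2(P + 9).
Solving gives Q = 219 with consumers paying $34 and sellers receiving $25 (the $9 wedge).
ΔCS is the trapezoid between Q = 219 and Q = 231 of height $6: ½ · (231 + 219) · 6 = $1350.

Consumer surplus falls by $1350 thousand.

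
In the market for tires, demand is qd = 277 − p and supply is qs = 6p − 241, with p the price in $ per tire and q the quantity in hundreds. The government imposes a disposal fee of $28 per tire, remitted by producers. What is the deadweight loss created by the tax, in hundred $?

Deadweight loss = $336 hundred.

Without the tax, 277 − p = 6p − 241 gives 7p = 518, so p* = $74 and q* = 203.
With the tax collected from producers, supply shifts: qs = 6(p − 28) − 241.
Solving gives q = 179 with consumers paying $98 and producers receiving $70 (the $28 wedge).
Quantity falls by |ΔQ| = |203 − 179| = 24.
DWL = ½ · t · |ΔQ| = ½ · 28 · 24 = $336.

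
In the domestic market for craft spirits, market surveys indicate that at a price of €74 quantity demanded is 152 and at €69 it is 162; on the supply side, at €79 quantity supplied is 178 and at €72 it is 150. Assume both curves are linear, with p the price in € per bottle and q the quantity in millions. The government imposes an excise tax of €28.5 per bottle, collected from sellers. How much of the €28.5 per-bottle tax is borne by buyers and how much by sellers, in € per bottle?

Buyers bear €19 per bottle; sellers bear €9.5 per bottle.

Demand slope: (162 − 152)/(69 − 74) = -2, so qd = 300 − 2p.
Supply slope: (150 − 178)/(72 − 79) = 4, so qs = 4p − 138.
Before the tax: set 300 − 2p = 4p − 138 → p* = €73, q* = 154.
With the tax collected from sellers, supply shifts: qs = 4(p − 28.5) − 138.
Solving gives q = 116 with buyers paying €92 and sellers receiving €63.5 (the €28.5 wedge).
Burden on buyers: €19; on sellers: €9.5. (They sum to €28.5.)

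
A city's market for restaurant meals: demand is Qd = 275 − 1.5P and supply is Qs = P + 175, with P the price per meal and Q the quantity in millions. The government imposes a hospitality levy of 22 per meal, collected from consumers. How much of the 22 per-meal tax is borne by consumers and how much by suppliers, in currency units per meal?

Before the tax: set 275 − 1.5P = P + 175 → P* = 40, Q* = 215.
With the tax collected from consumers, demand (in seller-price terms) shifts: Qd = 275 − 1.5(P + 22).
Solving gives Q = 201.8 with consumers paying 48.8 and suppliers receiving 26.8 (the 22 wedge).
Burden on consumers: 8.8; on suppliers: 13.2. (They sum to 22.)

Consumers bear 8.8 per meal; suppliers bear 13.2 per meal.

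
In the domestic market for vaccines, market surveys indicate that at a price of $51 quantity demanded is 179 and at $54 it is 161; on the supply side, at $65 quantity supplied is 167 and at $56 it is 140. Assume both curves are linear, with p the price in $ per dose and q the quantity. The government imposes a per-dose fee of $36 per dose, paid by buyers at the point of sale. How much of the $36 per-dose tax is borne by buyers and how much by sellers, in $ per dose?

Demand slope: (161 − 179)/(54 − 51) = -6, so qd = 485 − 6p.
Supply slope: (140 − 167)/(56 − 65) = 3, so qs = 3p − 28.
Without the tax, 485 − 6p = 3p − 28 gives 9p = 513, so p* = $57 and q* = 143.
With the tax collected from buyers, demand (in seller-price terms) shifts: qd = 485 − 6(p + 36).
Solving gives q = 71 with buyers paying $69 and sellers receiving $33 (the $36 wedge).
Burden on buyers: $12; on sellers: $24. (They sum to $36.)

Buyers bear $12 per dose; sellers bear $24 per dose.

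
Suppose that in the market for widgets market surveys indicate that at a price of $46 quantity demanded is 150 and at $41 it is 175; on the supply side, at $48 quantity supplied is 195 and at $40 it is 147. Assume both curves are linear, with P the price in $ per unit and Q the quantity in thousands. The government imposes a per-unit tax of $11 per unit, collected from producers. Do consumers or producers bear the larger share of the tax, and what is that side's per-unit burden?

Demand slope: (175 − 150)/(41 − 46) = -5, so Qd = 380 − 5P.
Supply slope: (147 − 195)/(40 − 48) = 6, so Qs = 6P − 93.
Before the tax: set 380 − 5P = 6P − 93 → P* = $43, Q* = 165.
With the tax collected from producers, supply shifts: Qs = 6(P − 11) − 93.
New equilibrium: consumers pay $49, producers receive $38, Q = 135. (Wedge: Pb − Ps = 11.)
Per-unit burden: consumers $6, producers $5.
Consumers take the larger share because demand is less price-elastic here (demand slope 5 vs supply slope 6).
The less price-elastic side of the market bears the larger share of a per-unit tax.

Consumers bear the larger share: $6 per unit.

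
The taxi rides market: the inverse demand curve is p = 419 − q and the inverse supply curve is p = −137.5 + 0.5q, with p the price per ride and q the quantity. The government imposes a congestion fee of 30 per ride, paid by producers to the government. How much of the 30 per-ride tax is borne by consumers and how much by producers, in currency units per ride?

Rewrite in direct form: qd = 419 − p and qs = 2p + 275.
Without the tax, 419 − p = 2p + 275 gives 3p = 144, so p* = 48 and q* = 371.
With the tax collected from producers, supply shifts: qs = 2(p − 30) + 275.
Solving gives q = 351 with consumers paying 68 and producers receiving 38 (the 30 wedge).
Burden on consumers: 20; on producers: 10. (They sum to 30.)
The less price-elastic side of the market bears the larger share of a per-unit tax.

Consumers bear 20 per ride; producers bear 10 per ride.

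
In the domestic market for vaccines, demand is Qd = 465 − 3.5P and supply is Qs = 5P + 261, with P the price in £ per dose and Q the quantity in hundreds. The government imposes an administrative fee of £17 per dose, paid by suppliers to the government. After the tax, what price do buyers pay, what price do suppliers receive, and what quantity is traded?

Before the tax: set 465 − 3.5P = 5P + 261 → P* = £24, Q* = 381.
With the tax collected from suppliers, supply shifts: Qs = 5(P − 17) + 261.
New equilibrium: buyers pay £34, suppliers receive £17, Q = 346. (Wedge: Pb − Ps = 17.)
The less price-elastic side of the market bears the larger share of a per-unit tax.

Buyers pay £34; suppliers receive £17; quantity = 346.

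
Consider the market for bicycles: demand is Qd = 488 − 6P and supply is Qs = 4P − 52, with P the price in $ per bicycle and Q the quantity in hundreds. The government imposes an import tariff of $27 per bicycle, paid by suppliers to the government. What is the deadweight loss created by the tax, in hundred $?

Deadweight loss = $874.8 hundred.

Before the tax: set 488 − 6P = 4P − 52 → P* = $54, Q* = 164.
With the tax collected from suppliers, supply shifts: Qs = 4(P − 27) − 52.
Solving gives Q = 99.2 with consumers paying $64.8 and suppliers receiving $37.8 (the $27 wedge).
Quantity falls by |ΔQ| = |164 − 99.2| = 64.8.
DWL = ½ · t · |ΔQ| = ½ · 27 · 64.8 = $874.8.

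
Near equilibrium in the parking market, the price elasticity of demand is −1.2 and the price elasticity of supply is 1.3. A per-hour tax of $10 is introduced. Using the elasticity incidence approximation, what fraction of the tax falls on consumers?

Consumers' share ≈ 0.52.

Incidence ratio: consumers' share ≈ εs / (εs + |εd|) = 1.3 / (1.3 + 1.2) = 0.52.
Supply is the more elastic side, so consumers bear the larger share.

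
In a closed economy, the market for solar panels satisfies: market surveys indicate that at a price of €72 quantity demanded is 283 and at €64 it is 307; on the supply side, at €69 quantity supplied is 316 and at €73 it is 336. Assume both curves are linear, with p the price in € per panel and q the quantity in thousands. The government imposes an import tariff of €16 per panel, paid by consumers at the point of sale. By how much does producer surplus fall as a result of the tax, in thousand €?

Demand slope: (307 − 283)/(64 − 72) = -3, so qd = 499 − 3p.
Supply slope: (336 − 316)/(73 − 69) = 5, so qs = 5p − 29.
Without the tax, 499 − 3p = 5p − 29 gives 8p = 528, so p* = €66 and q* = 301.
With the tax collected from consumers, demand (in seller-price terms) shifts: qd = 499 − 3(p + 16).
Solving gives q = 271 with consumers paying €76 and suppliers receiving €60 (the €16 wedge).
ΔPS is the trapezoid between Q = 271 and Q = 301 of height €6: ½ · (301 + 271) · 6 = €1716.

Producer surplus falls by €1716 thousand.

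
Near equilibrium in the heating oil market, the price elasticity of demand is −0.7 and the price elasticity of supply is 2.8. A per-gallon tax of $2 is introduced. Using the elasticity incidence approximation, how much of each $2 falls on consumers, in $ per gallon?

Incidence ratio: consumers' share ≈ εs / (εs + |εd|) = 2.8 / (2.8 + 0.7) = 0.8.
So consumers bear ≈ 0.8 × $2 = $1.6; suppliers bear $0.4.

Consumers bear ≈ $1.6 per gallon.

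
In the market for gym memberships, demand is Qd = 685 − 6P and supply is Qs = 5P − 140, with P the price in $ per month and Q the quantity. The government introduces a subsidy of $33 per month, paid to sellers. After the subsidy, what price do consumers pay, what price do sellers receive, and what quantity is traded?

Consumers pay $60; sellers receive $93; quantity = 325.

Before the subsidy: set 685 − 6P = 5P − 140 → P* = $75, Q* = 235.
With a per-unit subsidy paid to sellers, each receives P + 33 per unit sold, so supply becomes Qs = 5(P + 33) − 140.
New equilibrium: consumers pay $60, sellers receive $93, Q = 325. (Wedge: Pb − Ps = −33.)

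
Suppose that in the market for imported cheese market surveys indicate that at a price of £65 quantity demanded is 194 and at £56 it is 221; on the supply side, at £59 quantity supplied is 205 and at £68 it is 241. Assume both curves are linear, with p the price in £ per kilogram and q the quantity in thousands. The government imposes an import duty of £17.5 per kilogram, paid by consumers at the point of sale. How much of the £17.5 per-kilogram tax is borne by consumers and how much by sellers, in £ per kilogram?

Consumers bear £10 per kilogram; sellers bear £7.5 per kilogram.

Demand slope: (221 − 194)/(56 − 65) = -3, so qd = 389 − 3p.
Supply slope: (241 − 205)/(68 − 59) = 4, so qs = 4p − 31.
Without the tax, 389 − 3p = 4p − 31 gives 7p = 420, so p* = £60 and q* = 209.
With the tax collected from consumers, demand (in seller-price terms) shifts: qd = 389 − 3(p + 17.5).
Solving gives q = 179 with consumers paying £70 and sellers receiving £52.5 (the £17.5 wedge).
Burden on consumers: £10; on sellers: £7.5. (They sum to £17.5.)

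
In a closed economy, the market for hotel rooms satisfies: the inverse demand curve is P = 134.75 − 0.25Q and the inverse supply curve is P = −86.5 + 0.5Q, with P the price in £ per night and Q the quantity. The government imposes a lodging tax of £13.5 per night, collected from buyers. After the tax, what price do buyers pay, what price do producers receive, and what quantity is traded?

Buyers pay £65.5; producers receive £52; quantity = 277.

Inverting to Q(P) form: Qd = 539 − 4P; Qs = 2P + 173.
Before the tax: set 539 − 4P = 2P + 173 → P* = £61, Q* = 295.
With the tax collected from buyers, demand (in seller-price terms) shifts: Qd = 539 − 4(P + 13.5).
New equilibrium: buyers pay £65.5, producers receive £52, Q = 277. (Wedge: Pb − Ps = 13.5.)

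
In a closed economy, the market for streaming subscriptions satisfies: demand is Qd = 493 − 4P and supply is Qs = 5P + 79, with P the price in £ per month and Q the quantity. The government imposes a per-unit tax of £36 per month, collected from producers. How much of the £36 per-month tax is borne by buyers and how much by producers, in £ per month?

Without the tax, 493 − 4P = 5P + 79 gives 9P = 414, so P* = £46 and Q* = 309.
With the tax collected from producers, supply shifts: Qs = 5(P − 36) + 79.
New equilibrium: buyers pay £66, producers receive £30, Q = 229. (Wedge: Pb − Ps = 36.)
Burden on buyers: £20; on producers: £16. (They sum to £36.)
The less price-elastic side of the market bears the larger share of a per-unit tax.

Buyers bear £20 per month; producers bear £16 per month.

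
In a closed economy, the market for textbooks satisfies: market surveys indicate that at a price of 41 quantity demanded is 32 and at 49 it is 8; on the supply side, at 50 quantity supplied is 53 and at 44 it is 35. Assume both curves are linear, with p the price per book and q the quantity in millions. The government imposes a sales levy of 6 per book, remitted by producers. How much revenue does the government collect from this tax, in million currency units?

Tax revenue = 120 million.

Demand slope: (8 − 32)/(49 − 41) = -3, so qd = 155 − 3p.
Supply slope: (35 − 53)/(44 − 50) = 3, so qs = 3p − 97.
Without the tax, 155 − 3p = 3p − 97 gives 6p = 252, so p* = 42 and q* = 29.
With the tax collected from producers, supply shifts: qs = 3(p − 6) − 97.
New equilibrium: buyers pay 45, producers receive 39, q = 20. (Wedge: pb − ps = 6.)
Revenue = t · Q = 6 · 20 = 120.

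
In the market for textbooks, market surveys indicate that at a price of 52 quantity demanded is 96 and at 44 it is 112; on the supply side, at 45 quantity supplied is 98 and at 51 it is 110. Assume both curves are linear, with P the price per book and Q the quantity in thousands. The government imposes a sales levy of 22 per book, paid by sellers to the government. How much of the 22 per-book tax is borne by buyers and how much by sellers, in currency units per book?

Buyers bear 11 per book; sellers bear 11 per book.

Demand slope: (112 − 96)/(44 − 52) = -2, so Qd = 200 − 2P.
Supply slope: (110 − 98)/(51 − 45) = 2, so Qs = 2P + 8.
Without the tax, 200 − 2P = 2P + 8 gives 4P = 192, so P* = 48 and Q* = 104.
With the tax collected from sellers, supply shifts: Qs = 2(P − 22) + 8.
Solving gives Q = 82 with buyers paying 59 and sellers receiving 37 (the 22 wedge).
Burden on buyers: 11; on sellers: 11. (They sum to 22.)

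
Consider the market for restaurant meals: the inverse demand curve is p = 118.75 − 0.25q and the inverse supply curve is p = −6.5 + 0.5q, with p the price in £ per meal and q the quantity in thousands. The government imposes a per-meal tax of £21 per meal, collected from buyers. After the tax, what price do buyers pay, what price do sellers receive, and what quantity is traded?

Rewrite in direct form: qd = 475 − 4p and qs = 2p + 13.
Without the tax, 475 − 4p = 2p + 13 gives 6p = 462, so p* = £77 and q* = 167.
With the tax collected from buyers, demand (in seller-price terms) shifts: qd = 475 − 4(p + 21).
New equilibrium: buyers pay £84, sellers receive £63, q = 139. (Wedge: pb − ps = 21.)

Buyers pay £84; sellers receive £63; quantity = 139.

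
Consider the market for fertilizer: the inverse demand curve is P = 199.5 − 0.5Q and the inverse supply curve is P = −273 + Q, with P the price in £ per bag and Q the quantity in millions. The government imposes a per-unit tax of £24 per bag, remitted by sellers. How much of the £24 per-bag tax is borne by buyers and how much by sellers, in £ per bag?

Buyers bear £8 per bag; sellers bear £16 per bag.

Rewrite in direct form: Qd = 399 − 2P and Qs = P + 273.
Without the tax, 399 − 2P = P + 273 gives 3P = 126, so P* = £42 and Q* = 315.
With the tax collected from sellers, supply shifts: Qs = (P − 24) + 273.
New equilibrium: buyers pay £50, sellers receive £26, Q = 299. (Wedge: Pb − Ps = 24.)
Burden on buyers: £8; on sellers: £16. (They sum to £24.)
The less price-elastic side of the market bears the larger share of a per-unit tax.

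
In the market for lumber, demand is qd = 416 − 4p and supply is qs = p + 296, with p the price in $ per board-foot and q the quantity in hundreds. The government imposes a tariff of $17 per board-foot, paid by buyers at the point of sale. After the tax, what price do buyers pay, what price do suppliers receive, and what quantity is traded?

Before the tax: set 416 − 4p = p + 296 → p* = $24, q* = 320.
With the tax collected from buyers, demand (in seller-price terms) shifts: qd = 416 − 4(p + 17).
New equilibrium: buyers pay $27.4, suppliers receive $10.4, q = 306.4. (Wedge: pb − ps = 17.)
The less price-elastic side of the market bears the larger share of a per-unit tax.

Buyers pay $27.4; suppliers receive $10.4; quantity = 306.4.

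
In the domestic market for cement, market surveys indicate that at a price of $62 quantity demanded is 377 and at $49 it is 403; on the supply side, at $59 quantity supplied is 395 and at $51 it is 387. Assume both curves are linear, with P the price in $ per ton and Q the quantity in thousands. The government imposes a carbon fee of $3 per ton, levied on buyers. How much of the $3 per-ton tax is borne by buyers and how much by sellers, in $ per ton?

Buyers bear $1 per ton; sellers bear $2 per ton.

Demand slope: (403 − 377)/(49 − 62) = -2, so Qd = 501 − 2P.
Supply slope: (387 − 395)/(51 − 59) = 1, so Qs = P + 336.
Before the tax: set 501 − 2P = P + 336 → P* = $55, Q* = 391.
With the tax collected from buyers, demand (in seller-price terms) shifts: Qd = 501 − 2(P + 3).
Solving gives Q = 389 with buyers paying $56 and sellers receiving $53 (the $3 wedge).
Burden on buyers: $1; on sellers: $2. (They sum to $3.)
The less price-elastic side of the market bears the larger share of a per-unit tax.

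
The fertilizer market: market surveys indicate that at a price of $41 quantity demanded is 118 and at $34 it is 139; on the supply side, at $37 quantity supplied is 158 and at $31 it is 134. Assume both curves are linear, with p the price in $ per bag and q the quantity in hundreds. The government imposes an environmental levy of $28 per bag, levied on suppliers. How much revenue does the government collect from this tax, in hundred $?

Demand slope: (139 − 118)/(34 − 41) = -3, so qd = 241 − 3p.
Supply slope: (134 − 158)/(31 − 37) = 4, so qs = 4p + 10.
Without the tax, 241 − 3p = 4p + 10 gives 7p = 231, so p* = $33 and q* = 142.
With the tax collected from suppliers, supply shifts: qs = 4(p − 28) + 10.
New equilibrium: buyers pay $49, suppliers receive $21, q = 94. (Wedge: pb − ps = 28.)
Revenue = t · Q = 28 · 94 = $2632.

Tax revenue = $2632 hundred.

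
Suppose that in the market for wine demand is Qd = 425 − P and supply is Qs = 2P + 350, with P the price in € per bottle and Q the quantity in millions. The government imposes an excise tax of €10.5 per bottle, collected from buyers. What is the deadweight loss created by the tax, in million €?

Deadweight loss = €36.75 million.

Without the tax, 425 − P = 2P + 350 gives 3P = 75, so P* = €25 and Q* = 400.
With the tax collected from buyers, demand (in seller-price terms) shifts: Qd = 425 − (P + 10.5).
New equilibrium: buyers pay €32, sellers receive €21.5, Q = 393. (Wedge: Pb − Ps = 10.5.)
Quantity falls by |ΔQ| = |400 − 393| = 7.
DWL = ½ · t · |ΔQ| = ½ · 10.5 · 7 = €36.75.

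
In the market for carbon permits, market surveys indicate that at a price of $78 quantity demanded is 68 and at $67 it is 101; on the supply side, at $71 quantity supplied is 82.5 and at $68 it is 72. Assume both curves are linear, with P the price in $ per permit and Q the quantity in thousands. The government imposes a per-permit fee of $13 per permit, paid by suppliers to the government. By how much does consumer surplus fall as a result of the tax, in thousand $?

Consumer surplus falls by $528.5 thousand.

Demand slope: (101 − 68)/(67 − 78) = -3, so Qd = 302 − 3P.
Supply slope: (72 − 82.5)/(68 − 71) = 3.5, so Qs = 3.5P − 166.
Before the tax: set 302 − 3P = 3.5P − 166 → P* = $72, Q* = 86.
With the tax collected from suppliers, supply shifts: Qs = 3.5(P − 13) − 166.
Solving gives Q = 65 with buyers paying $79 and suppliers receiving $66 (the $13 wedge).
ΔCS is the trapezoid between Q = 65 and Q = 86 of height $7: ½ · (86 + 65) · 7 = $528.5.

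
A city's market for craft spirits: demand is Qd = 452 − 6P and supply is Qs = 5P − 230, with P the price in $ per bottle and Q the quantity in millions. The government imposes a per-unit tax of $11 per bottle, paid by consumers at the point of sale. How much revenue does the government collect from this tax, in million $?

Tax revenue = $550 million.

Without the tax, 452 − 6P = 5P − 230 gives 11P = 682, so P* = $62 and Q* = 80.
With the tax collected from consumers, demand (in seller-price terms) shifts: Qd = 452 − 6(P + 11).
New equilibrium: consumers pay $67, sellers receive $56, Q = 50. (Wedge: Pb − Ps = 11.)
Revenue = t · Q = 11 · 50 = $550.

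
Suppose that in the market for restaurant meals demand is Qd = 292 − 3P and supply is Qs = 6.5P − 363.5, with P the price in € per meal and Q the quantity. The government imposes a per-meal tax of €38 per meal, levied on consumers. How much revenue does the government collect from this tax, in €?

Tax revenue = €266.

Before the tax: set 292 − 3P = 6.5P − 363.5 → P* = €69, Q* = 85.
With the tax collected from consumers, demand (in seller-price terms) shifts: Qd = 292 − 3(P + 38).
New equilibrium: consumers pay €95, producers receive €57, Q = 7. (Wedge: Pb − Ps = 38.)
Revenue = t · Q = 38 · 7 = €266.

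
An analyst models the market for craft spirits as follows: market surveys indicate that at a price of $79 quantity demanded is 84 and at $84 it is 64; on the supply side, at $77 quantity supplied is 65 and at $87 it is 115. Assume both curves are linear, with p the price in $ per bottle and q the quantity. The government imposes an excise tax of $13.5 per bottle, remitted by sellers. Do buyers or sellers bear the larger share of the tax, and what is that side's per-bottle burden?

Demand slope: (64 − 84)/(84 − 79) = -4, so qd = 400 − 4p.
Supply slope: (115 − 65)/(87 − 77) = 5, so qs = 5p − 320.
Without the tax, 400 − 4p = 5p − 320 gives 9p = 720, so p* = $80 and q* = 80.
With the tax collected from sellers, supply shifts: qs = 5(p − 13.5) − 320.
New equilibrium: buyers pay $87.5, sellers receive $74, q = 50. (Wedge: pb − ps = 13.5.)
Per-bottle burden: buyers $7.5, sellers $6.
Buyers take the larger share because demand is less price-elastic here (demand slope 4 vs supply slope 5).

Buyers bear the larger share: $7.5 per bottle.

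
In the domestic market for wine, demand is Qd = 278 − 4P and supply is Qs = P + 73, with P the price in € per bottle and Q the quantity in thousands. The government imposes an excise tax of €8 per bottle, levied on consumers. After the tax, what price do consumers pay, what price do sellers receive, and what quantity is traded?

Consumers pay €42.6; sellers receive €34.6; quantity = 107.6.

Before the tax: set 278 − 4P = P + 73 → P* = €41, Q* = 114.
With the tax collected from consumers, demand (in seller-price terms) shifts: Qd = 278 − 4(P + 8).
Solving gives Q = 107.6 with consumers paying €42.6 and sellers receiving €34.6 (the €8 wedge).
The less price-elastic side of the market bears the larger share of a per-unit tax.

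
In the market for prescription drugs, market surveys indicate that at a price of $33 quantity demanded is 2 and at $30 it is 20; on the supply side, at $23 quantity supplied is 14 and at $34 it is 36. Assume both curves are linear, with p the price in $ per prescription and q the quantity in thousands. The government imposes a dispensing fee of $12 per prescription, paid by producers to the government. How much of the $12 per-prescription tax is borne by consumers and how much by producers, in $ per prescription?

Consumers bear $3 per prescription; producers bear $9 per prescription.

Demand slope: (20 − 2)/(30 − 33) = -6, so qd = 200 − 6p.
Supply slope: (36 − 14)/(34 − 23) = 2, so qs = 2p − 32.
Without the tax, 200 − 6p = 2p − 32 gives 8p = 232, so p* = $29 and q* = 26.
With the tax collected from producers, supply shifts: qs = 2(p − 12) − 32.
New equilibrium: consumers pay $32, producers receive $20, q = 8. (Wedge: pb − ps = 12.)
Burden on consumers: $3; on producers: $9. (They sum to $12.)
The less price-elastic side of the market bears the larger share of a per-unit tax.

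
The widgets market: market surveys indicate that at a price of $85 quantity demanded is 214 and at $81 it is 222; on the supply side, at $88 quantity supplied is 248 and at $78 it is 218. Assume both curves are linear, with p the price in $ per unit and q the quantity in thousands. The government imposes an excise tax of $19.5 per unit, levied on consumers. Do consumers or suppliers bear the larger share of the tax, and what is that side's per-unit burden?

Demand slope: (222 − 214)/(81 − 85) = -2, so qd = 384 − 2p.
Supply slope: (218 − 248)/(78 − 88) = 3, so qs = 3p − 16.
Before the tax: set 384 − 2p = 3p − 16 → p* = $80, q* = 224.
With the tax collected from consumers, demand (in seller-price terms) shifts: qd = 384 − 2(p + 19.5).
Solving gives q = 200.6 with consumers paying $91.7 and suppliers receiving $72.2 (the $19.5 wedge).
Per-unit burden: consumers $11.7, suppliers $7.8.
Consumers take the larger share because demand is less price-elastic here (demand slope 2 vs supply slope 3).
The less price-elastic side of the market bears the larger share of a per-unit tax.

Consumers bear the larger share: $11.7 per unit.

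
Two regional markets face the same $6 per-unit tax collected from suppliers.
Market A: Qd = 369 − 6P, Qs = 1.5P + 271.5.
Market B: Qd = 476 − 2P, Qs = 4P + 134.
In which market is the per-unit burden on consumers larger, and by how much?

Market B, by $2.8.

Market A: pre-tax P* = $13, Q* = 291; post-tax Q = 283.8; per-unit burden on consumers = $1.2.
Market B: pre-tax P* = $57, Q* = 362; post-tax Q = 354; per-unit burden on consumers = $4.
Difference: $1.2 vs $4 → market B is larger by $2.8.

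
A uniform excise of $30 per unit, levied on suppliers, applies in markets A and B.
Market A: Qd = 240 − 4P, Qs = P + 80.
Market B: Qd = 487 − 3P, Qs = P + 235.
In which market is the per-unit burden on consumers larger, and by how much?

Market B, by $1.5.

Market A: pre-tax P* = $32, Q* = 112; post-tax Q = 88; per-unit burden on consumers = $6.
Market B: pre-tax P* = $63, Q* = 298; post-tax Q = 275.5; per-unit burden on consumers = $7.5.
Difference: $6 vs $7.5 → market B is larger by $1.5.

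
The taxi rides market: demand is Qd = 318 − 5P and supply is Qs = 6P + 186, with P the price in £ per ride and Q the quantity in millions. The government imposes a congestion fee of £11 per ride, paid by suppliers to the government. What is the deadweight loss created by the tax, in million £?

Before the tax: set 318 − 5P = 6P + 186 → P* = £12, Q* = 258.
With the tax collected from suppliers, supply shifts: Qs = 6(P − 11) + 186.
New equilibrium: buyers pay £18, suppliers receive £7, Q = 228. (Wedge: Pb − Ps = 11.)
Quantity falls by |ΔQ| = |258 − 228| = 30.
DWL = ½ · t · |ΔQ| = ½ · 11 · 30 = £165.

Deadweight loss = £165 million.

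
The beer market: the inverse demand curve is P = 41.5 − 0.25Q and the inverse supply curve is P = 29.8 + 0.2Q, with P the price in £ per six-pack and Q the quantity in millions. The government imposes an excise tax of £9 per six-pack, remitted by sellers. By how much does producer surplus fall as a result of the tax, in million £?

Rewrite in direct form: Qd = 166 − 4P and Qs = 5P − 149.
Before the tax: set 166 − 4P = 5P − 149 → P* = £35, Q* = 26.
With the tax collected from sellers, supply shifts: Qs = 5(P − 9) − 149.
Solving gives Q = 6 with buyers paying £40 and sellers receiving £31 (the £9 wedge).
ΔPS is the trapezoid between Q = 6 and Q = 26 of height £4: ½ · (26 + 6) · 4 = £64.

Producer surplus falls by £64 million.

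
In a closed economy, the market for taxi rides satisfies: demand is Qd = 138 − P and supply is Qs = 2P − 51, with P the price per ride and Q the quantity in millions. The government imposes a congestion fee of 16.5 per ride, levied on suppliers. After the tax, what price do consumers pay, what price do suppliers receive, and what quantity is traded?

Consumers pay 74; suppliers receive 57.5; quantity = 64.

Without the tax, 138 − P = 2P − 51 gives 3P = 189, so P* = 63 and Q* = 75.
With the tax collected from suppliers, supply shifts: Qs = 2(P − 16.5) − 51.
New equilibrium: consumers pay 74, suppliers receive 57.5, Q = 64. (Wedge: Pb − Ps = 16.5.)
The less price-elastic side of the market bears the larger share of a per-unit tax.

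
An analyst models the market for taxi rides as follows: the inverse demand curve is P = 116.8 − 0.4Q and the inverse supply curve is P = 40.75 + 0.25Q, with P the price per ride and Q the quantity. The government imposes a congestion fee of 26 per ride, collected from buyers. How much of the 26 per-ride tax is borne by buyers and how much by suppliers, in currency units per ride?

Buyers bear 16 per ride; suppliers bear 10 per ride.

Rewrite in direct form: Qd = 292 − 2.5P and Qs = 4P − 163.
Before the tax: set 292 − 2.5P = 4P − 163 → P* = 70, Q* = 117.
With the tax collected from buyers, demand (in seller-price terms) shifts: Qd = 292 − 2.5(P + 26).
Solving gives Q = 77 with buyers paying 86 and suppliers receiving 60 (the 26 wedge).
Burden on buyers: 16; on suppliers: 10. (They sum to 26.)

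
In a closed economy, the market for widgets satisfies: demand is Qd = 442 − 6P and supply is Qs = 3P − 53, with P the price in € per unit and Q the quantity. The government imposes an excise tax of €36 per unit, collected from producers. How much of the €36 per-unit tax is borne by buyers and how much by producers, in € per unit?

Buyers bear €12 per unit; producers bear €24 per unit.

Without the tax, 442 − 6P = 3P − 53 gives 9P = 495, so P* = €55 and Q* = 112.
With the tax collected from producers, supply shifts: Qs = 3(P − 36) − 53.
Solving gives Q = 40 with buyers paying €67 and producers receiving €31 (the €36 wedge).
Burden on buyers: €12; on producers: €24. (They sum to €36.)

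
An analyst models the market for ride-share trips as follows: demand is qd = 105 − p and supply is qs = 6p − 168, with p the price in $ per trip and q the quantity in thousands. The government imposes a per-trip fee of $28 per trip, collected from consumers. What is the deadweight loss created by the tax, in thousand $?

Without the tax, 105 − p = 6p − 168 gives 7p = 273, so p* = $39 and q* = 66.
With the tax collected from consumers, demand (in seller-price terms) shifts: qd = 105 − (p + 28).
Solving gives q = 42 with consumers paying $63 and sellers receiving $35 (the $28 wedge).
Quantity falls by |ΔQ| = |66 − 42| = 24.
DWL = ½ · t · |ΔQ| = ½ · 28 · 24 = $336.

Deadweight loss = $336 thousand.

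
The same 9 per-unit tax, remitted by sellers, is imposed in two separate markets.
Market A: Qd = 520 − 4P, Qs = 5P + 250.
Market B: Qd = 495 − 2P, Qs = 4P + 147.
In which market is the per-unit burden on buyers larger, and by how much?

Market B, by 1.

Market A: pre-tax P* = 30, Q* = 400; post-tax Q = 380; per-unit burden on buyers = 5.
Market B: pre-tax P* = 58, Q* = 379; post-tax Q = 367; per-unit burden on buyers = 6.
Difference: 5 vs 6 → market B is larger by 1.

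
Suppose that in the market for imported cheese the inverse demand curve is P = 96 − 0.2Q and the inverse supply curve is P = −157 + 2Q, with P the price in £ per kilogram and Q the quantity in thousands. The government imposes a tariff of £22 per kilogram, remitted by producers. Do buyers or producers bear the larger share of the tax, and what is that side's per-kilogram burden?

Producers bear the larger share: £20 per kilogram.

Inverting to Q(P) form: Qd = 480 − 5P; Qs = 0.5P + 78.5.
Without the tax, 480 − 5P = 0.5P + 78.5 gives 5.5P = 401.5, so P* = £73 and Q* = 115.
With the tax collected from producers, supply shifts: Qs = 0.5(P − 22) + 78.5.
New equilibrium: buyers pay £75, producers receive £53, Q = 105. (Wedge: Pb − Ps = 22.)
Per-kilogram burden: buyers £2, producers £20.
Producers take the larger share because supply is less price-elastic here (demand slope 5 vs supply slope 0.5).
The less price-elastic side of the market bears the larger share of a per-unit tax.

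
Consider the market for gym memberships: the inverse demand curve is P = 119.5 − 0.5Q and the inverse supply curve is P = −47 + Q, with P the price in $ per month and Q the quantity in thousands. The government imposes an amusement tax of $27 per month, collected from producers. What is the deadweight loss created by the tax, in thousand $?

Rewrite in direct form: Qd = 239 − 2P and Qs = P + 47.
Without the tax, 239 − 2P = P + 47 gives 3P = 192, so P* = $64 and Q* = 111.
With the tax collected from producers, supply shifts: Qs = (P − 27) + 47.
Solving gives Q = 93 with buyers paying $73 and producers receiving $46 (the $27 wedge).
Quantity falls by |ΔQ| = |111 − 93| = 18.
DWL = ½ · t · |ΔQ| = ½ · 27 · 18 = $243.

Deadweight loss = $243 thousand.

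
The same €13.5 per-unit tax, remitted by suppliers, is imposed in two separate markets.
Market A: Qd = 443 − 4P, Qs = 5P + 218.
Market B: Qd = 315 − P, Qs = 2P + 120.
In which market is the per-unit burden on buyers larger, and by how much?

Market B, by €1.5.

Market A: pre-tax P* = €25, Q* = 343; post-tax Q = 313; per-unit burden on buyers = €7.5.
Market B: pre-tax P* = €65, Q* = 250; post-tax Q = 241; per-unit burden on buyers = €9.
Difference: €7.5 vs €9 → market B is larger by €1.5.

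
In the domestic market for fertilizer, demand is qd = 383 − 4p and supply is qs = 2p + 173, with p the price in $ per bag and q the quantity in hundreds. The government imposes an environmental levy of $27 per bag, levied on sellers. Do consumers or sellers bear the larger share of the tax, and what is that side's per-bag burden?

Before the tax: set 383 − 4p = 2p + 173 → p* = $35, q* = 243.
With the tax collected from sellers, supply shifts: qs = 2(p − 27) + 173.
New equilibrium: consumers pay $44, sellers receive $17, q = 207. (Wedge: pb − ps = 27.)
Per-bag burden: consumers $9, sellers $18.
Sellers take the larger share because supply is less price-elastic here (demand slope 4 vs supply slope 2).

Sellers bear the larger share: $18 per bag.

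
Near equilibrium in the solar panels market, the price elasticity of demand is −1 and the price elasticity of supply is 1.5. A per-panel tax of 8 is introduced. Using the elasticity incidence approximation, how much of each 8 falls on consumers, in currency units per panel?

Consumers bear ≈ 4.8 per panel.

Incidence ratio: consumers' share ≈ εs / (εs + |εd|) = 1.5 / (1.5 + 1) = 0.6.
So consumers bear ≈ 0.6 × 8 = 4.8; sellers bear 3.2.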